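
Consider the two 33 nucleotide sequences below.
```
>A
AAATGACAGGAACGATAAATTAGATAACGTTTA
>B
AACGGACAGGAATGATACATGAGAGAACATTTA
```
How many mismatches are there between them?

7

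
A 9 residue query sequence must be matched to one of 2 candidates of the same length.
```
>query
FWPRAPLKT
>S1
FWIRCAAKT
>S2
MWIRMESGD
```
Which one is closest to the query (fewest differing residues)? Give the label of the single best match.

S1

S1 differs at 4 residues; S2 differs at 7 residues. The closest is S1.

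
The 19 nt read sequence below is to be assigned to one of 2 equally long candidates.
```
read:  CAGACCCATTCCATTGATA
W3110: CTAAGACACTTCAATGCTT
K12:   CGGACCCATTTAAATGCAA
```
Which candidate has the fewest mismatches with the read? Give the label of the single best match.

K12

W3110 differs at 9 bases; K12 differs at 6 bases. The closest is K12.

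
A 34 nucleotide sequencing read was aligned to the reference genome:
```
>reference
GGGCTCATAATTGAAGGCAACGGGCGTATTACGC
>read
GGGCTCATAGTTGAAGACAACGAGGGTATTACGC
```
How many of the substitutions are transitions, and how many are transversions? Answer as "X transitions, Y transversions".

Mismatches (1-based):
site 10: A→G (purine→purine, transition)
site 17: G→A (purine→purine, transition)
site 23: G→A (purine→purine, transition)
site 25: C→G (pyrimidine→purine, transversion)

3 transitions, 1 transversion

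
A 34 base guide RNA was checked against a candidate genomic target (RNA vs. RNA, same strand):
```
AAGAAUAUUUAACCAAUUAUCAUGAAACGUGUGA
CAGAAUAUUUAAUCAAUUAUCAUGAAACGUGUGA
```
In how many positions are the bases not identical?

2

Mismatches (1-based): position 1: A→C; position 13: C→U.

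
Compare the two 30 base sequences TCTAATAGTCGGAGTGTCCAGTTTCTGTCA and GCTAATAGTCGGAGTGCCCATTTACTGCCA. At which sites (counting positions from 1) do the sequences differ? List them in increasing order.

1, 17, 21, 24, 28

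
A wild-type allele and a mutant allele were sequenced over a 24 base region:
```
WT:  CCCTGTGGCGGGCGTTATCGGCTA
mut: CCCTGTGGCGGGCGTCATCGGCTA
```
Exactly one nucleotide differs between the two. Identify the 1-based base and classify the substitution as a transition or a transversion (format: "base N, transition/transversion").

The sequences differ only at base 16: T→C (pyrimidine→pyrimidine), a transition.

base 16, transition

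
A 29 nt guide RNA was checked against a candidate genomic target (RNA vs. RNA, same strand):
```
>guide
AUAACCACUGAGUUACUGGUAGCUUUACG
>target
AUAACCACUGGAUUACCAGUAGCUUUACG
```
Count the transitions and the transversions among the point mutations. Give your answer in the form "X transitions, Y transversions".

Transitions (purine↔purine or pyrimidine↔pyrimidine): 11 A→G, 12 G→A, 17 U→C, 18 G→A.
Transversions (purine↔pyrimidine): none.

4 transitions, 0 transversions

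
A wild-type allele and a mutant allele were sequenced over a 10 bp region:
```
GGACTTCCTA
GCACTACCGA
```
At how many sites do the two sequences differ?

3

Mismatches (1-based): site 2: G→C; site 6: T→A; site 9: T→G.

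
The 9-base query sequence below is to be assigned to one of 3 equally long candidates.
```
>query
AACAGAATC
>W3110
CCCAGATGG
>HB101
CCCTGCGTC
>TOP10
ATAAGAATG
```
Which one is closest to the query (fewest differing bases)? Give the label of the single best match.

TOP10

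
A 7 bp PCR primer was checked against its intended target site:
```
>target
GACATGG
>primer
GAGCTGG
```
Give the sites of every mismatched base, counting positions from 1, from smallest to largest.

3, 4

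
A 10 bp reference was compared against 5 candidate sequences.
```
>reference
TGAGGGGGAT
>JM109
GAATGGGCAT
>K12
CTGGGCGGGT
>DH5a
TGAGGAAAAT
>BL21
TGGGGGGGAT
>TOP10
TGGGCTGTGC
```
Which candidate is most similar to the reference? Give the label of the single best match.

BL21

Hamming distances to reference — JM109: 4; K12: 5; DH5a: 3; BL21: 1; TOP10: 6.
Smallest is BL21 with 1 mismatch.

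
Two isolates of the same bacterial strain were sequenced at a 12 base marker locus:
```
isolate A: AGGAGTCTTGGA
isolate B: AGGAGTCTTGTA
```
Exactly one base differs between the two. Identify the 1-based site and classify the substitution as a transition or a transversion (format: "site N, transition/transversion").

site 11, transversion

The sequences differ only at site 11: G→T (purine→pyrimidine), a transversion.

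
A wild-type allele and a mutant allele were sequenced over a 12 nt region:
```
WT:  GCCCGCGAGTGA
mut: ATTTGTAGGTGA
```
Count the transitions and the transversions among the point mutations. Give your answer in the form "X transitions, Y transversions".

Mismatches (1-based):
site 1: G→A (purine→purine, transition)
site 2: C→T (pyrimidine→pyrimidine, transition)
site 3: C→T (pyrimidine→pyrimidine, transition)
site 4: C→T (pyrimidine→pyrimidine, transition)
site 6: C→T (pyrimidine→pyrimidine, transition)
site 7: G→A (purine→purine, transition)
site 8: A→G (purine→purine, transition)

7 transitions, 0 transversions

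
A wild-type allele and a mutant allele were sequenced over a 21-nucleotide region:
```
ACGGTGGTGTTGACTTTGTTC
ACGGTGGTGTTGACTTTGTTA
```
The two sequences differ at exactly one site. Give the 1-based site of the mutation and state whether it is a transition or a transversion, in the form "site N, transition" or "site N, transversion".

site 21, transversion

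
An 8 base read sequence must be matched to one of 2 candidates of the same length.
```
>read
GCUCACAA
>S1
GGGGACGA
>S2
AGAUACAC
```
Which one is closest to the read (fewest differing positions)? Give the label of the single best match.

S1

Hamming distances to read — S1: 4; S2: 5.
Smallest is S1 with 4 mismatches.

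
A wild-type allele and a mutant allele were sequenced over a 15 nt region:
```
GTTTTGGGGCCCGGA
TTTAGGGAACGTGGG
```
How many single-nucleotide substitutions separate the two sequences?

Comparing position by position, 8 positions differ: 1 (G/T), 4 (T/A), 5 (T/G), 8 (G/A), 9 (G/A), 11 (C/G), 12 (C/T), 15 (A/G).

8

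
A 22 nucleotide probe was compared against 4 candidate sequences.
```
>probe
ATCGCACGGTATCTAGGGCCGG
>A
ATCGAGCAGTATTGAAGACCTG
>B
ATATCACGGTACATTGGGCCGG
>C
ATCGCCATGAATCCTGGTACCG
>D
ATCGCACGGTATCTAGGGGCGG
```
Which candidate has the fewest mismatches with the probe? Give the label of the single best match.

Hamming distances to probe — A: 8; B: 5; C: 9; D: 1.
Smallest is D with 1 mismatch.

D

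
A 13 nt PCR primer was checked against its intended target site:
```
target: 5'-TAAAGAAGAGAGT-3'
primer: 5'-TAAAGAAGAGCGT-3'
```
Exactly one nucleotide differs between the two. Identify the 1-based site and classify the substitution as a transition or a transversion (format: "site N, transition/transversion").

The sequences differ only at site 11: A→C (purine→pyrimidine), a transversion.

site 11, transversion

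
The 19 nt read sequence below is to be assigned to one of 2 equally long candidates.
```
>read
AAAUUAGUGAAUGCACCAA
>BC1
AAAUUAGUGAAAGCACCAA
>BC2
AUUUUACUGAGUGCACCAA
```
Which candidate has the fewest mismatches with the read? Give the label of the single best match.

BC1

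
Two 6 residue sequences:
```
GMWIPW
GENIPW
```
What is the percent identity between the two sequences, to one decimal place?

Mismatches at positions 2, 3 (1-based): 2 of 6.
Identical positions: 4/6 = 66.67% → 66.7%.

66.7%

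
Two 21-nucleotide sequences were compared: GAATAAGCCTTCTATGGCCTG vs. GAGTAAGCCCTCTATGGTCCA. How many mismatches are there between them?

Comparing position by position, 5 positions differ: 3 (A/G), 10 (T/C), 18 (C/T), 20 (T/C), 21 (G/A).

5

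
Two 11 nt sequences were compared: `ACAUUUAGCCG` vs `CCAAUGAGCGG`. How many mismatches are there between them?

4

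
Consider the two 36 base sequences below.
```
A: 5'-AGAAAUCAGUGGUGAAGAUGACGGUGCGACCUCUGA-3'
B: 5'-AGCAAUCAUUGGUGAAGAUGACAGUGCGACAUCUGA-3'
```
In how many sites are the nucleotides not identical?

Mismatches (1-based): site 3: A→C; site 9: G→U; site 23: G→A; site 31: C→A.

4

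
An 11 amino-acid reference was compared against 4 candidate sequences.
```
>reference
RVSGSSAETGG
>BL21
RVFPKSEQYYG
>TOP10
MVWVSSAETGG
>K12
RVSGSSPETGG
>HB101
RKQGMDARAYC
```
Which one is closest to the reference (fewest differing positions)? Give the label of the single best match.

K12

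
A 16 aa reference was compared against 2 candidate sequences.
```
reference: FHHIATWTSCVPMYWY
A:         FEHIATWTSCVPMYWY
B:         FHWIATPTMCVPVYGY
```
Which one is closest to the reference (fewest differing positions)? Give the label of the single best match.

Hamming distances to reference — A: 1; B: 5.
Smallest is A with 1 mismatch.

A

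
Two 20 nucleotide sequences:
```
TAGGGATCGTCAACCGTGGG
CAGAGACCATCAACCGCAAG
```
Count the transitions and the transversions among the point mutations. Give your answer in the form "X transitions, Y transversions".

7 transitions, 0 transversions

Transitions (purine↔purine or pyrimidine↔pyrimidine): 1 T→C, 4 G→A, 7 T→C, 9 G→A, 17 T→C, 18 G→A, 19 G→A.
Transversions (purine↔pyrimidine): none.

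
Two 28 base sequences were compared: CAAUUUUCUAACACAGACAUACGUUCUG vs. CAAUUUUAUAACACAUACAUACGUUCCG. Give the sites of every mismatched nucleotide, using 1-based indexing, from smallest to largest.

Scanning 1-based: 8: C/A; 16: G/U; 27: U/C.

8, 16, 27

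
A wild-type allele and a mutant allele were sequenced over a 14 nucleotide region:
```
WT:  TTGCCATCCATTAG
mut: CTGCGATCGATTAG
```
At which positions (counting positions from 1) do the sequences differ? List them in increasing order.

Scanning 1-based: 1: T/C; 5: C/G; 9: C/G.

1, 5, 9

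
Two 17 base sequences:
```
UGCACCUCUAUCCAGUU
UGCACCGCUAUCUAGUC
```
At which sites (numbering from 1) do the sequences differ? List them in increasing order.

7, 13, 17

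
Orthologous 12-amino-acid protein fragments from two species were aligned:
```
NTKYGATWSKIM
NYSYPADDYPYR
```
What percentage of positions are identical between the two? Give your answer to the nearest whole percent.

25%

Mismatches at positions 2, 3, 5, 7, 8, 9, 10, 11, 12 (1-based): 9 of 12.
Identical positions: 3/12 = 25% → 25%.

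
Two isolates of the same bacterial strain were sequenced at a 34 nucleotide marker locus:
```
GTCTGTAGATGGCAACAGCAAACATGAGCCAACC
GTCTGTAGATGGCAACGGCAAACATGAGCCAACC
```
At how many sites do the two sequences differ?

1

Mismatches (1-based): site 17: A→G.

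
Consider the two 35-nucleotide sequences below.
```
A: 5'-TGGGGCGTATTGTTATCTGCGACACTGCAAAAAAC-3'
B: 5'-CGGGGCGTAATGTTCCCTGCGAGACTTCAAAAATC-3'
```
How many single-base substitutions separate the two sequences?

7

The sequences differ at sites 1, 10, 15, 16, 23, 27, 34 (1-based) — 7 in total.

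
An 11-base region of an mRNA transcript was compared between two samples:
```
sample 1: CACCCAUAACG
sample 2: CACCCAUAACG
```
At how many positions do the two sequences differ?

0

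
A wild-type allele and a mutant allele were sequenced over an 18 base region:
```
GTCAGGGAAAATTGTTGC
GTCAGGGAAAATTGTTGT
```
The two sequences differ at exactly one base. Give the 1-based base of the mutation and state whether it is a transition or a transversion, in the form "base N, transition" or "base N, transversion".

base 18, transition

Base 18 changes C→T. C is a pyrimidine and T is a pyrimidine, so this is a transition.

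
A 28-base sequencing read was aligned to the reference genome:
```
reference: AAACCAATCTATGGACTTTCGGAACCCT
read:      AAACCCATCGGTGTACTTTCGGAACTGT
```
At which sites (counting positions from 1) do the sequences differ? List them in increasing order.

Scanning 1-based: 6: A/C; 10: T/G; 11: A/G; 14: G/T; 26: C/T; 27: C/G.

6, 10, 11, 14, 26, 27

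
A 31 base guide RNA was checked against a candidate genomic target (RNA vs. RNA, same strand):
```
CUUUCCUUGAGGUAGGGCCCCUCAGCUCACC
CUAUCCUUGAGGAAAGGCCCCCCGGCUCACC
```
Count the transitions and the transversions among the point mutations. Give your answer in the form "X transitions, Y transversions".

Transitions (purine↔purine or pyrimidine↔pyrimidine): 15 G→A, 22 U→C, 24 A→G.
Transversions (purine↔pyrimidine): 3 U→A, 13 U→A.

3 transitions, 2 transversions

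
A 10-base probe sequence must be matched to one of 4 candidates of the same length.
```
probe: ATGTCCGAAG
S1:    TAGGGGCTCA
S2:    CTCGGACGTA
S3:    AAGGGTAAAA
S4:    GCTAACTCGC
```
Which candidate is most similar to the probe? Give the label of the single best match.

S1 differs at 9 sites; S2 differs at 9 sites; S3 differs at 6 sites; S4 differs at 9 sites. The closest is S3.

S3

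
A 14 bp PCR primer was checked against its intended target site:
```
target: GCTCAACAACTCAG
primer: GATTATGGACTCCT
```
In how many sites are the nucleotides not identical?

7

Mismatches (1-based): site 2: C→A; site 4: C→T; site 6: A→T; site 7: C→G; site 8: A→G; site 13: A→C; site 14: G→T.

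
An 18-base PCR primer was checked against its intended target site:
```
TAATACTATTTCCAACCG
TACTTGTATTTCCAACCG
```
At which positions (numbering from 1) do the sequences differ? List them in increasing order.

3, 5, 6

Differences at position 3 (A→C), position 5 (A→T), position 6 (C→G).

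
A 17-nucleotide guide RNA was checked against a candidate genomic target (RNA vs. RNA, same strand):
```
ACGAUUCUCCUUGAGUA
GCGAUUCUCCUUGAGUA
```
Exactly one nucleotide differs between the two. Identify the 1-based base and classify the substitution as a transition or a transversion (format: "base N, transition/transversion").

The sequences differ only at base 1: A→G (purine→purine), a transition.

base 1, transition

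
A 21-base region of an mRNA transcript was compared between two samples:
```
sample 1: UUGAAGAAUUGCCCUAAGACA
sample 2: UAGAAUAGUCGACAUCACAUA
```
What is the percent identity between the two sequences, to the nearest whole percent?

57%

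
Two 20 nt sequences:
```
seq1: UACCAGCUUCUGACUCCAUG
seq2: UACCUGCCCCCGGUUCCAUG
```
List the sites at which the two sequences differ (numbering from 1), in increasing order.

Differences at site 5 (A→U), site 8 (U→C), site 9 (U→C), site 11 (U→C), site 13 (A→G), site 14 (C→U).

5, 8, 9, 11, 13, 14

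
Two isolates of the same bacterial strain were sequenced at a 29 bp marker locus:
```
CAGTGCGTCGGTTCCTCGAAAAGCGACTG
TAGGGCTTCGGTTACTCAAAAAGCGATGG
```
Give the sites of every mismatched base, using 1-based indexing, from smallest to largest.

Scanning 1-based: 1: C/T; 4: T/G; 7: G/T; 14: C/A; 18: G/A; 27: C/T; 28: T/G.

1, 4, 7, 14, 18, 27, 28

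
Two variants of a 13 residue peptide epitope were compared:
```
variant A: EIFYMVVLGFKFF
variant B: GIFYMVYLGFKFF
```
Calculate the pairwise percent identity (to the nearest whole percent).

Mismatches at positions 1, 7 (1-based): 2 of 13.
Identical positions: 11/13 = 84.62% → 85%.

85%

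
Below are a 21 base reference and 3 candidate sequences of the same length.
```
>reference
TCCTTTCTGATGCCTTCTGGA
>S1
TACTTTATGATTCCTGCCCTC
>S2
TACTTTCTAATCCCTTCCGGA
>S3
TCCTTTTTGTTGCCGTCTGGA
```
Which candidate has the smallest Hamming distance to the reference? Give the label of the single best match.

S3

S1 differs at 8 sites; S2 differs at 4 sites; S3 differs at 3 sites. The closest is S3.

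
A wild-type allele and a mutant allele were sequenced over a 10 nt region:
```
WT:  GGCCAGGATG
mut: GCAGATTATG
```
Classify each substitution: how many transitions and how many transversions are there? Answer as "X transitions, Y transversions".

0 transitions, 5 transversions

Mismatches (1-based):
site 2: G→C (purine→pyrimidine, transversion)
site 3: C→A (pyrimidine→purine, transversion)
site 4: C→G (pyrimidine→purine, transversion)
site 6: G→T (purine→pyrimidine, transversion)
site 7: G→T (purine→pyrimidine, transversion)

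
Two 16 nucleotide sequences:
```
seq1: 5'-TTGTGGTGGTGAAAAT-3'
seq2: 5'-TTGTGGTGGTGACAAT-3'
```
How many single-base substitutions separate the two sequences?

1

Mismatches (1-based): site 13: A→C.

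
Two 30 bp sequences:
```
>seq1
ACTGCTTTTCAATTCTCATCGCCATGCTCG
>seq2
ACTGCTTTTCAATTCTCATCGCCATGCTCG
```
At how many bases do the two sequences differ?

The two sequences are identical at every position.

0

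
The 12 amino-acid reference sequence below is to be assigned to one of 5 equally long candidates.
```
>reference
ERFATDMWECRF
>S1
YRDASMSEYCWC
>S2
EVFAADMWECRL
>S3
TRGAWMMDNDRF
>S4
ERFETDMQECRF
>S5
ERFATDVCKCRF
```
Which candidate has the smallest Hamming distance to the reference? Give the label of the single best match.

S4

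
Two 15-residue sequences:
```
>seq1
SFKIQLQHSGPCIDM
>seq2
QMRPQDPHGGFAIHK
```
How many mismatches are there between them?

Comparing position by position, 11 residues differ: 1 (S/Q), 2 (F/M), 3 (K/R), 4 (I/P), 6 (L/D), 7 (Q/P), 9 (S/G), 11 (P/F), 12 (C/A), 14 (D/H), 15 (M/K).

11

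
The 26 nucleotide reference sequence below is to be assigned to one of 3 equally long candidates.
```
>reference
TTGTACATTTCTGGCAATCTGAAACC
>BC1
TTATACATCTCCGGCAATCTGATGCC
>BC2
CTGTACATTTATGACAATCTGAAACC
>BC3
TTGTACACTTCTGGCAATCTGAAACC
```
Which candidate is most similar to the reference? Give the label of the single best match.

BC3

Hamming distances to reference — BC1: 5; BC2: 3; BC3: 1.
Smallest is BC3 with 1 mismatch.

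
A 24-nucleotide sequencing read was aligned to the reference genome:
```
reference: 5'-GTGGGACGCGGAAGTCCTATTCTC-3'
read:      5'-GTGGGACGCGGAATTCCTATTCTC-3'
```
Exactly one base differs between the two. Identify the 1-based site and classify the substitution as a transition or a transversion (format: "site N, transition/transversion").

Site 14 changes G→T. G is a purine and T is a pyrimidine, so this is a transversion.

site 14, transversion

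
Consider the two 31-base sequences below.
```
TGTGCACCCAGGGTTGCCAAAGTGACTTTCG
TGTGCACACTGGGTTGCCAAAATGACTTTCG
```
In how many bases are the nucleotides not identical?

3

Comparing position by position, 3 bases differ: 8 (C/A), 10 (A/T), 22 (G/A).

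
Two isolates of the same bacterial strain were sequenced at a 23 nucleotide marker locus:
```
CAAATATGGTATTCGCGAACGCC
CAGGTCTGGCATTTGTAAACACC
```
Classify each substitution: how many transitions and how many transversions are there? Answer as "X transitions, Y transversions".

Transitions (purine↔purine or pyrimidine↔pyrimidine): 3 A→G, 4 A→G, 10 T→C, 14 C→T, 16 C→T, 17 G→A, 21 G→A.
Transversions (purine↔pyrimidine): 6 A→C.

7 transitions, 1 transversion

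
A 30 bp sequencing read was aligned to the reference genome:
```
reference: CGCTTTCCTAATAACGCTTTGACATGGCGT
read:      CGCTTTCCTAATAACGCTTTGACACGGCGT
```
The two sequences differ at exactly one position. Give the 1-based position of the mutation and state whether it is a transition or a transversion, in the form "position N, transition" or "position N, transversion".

position 25, transition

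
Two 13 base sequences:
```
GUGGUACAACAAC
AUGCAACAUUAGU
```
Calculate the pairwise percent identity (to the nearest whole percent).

46%

7 positions differ (1, 4, 5, 9, 10, 12, 13), so 6 of 13 match: 6/13 = 46.15%.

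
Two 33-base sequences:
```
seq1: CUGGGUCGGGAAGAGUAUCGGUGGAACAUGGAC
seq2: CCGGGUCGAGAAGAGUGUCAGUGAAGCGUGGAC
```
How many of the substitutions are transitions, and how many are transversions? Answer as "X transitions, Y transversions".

7 transitions, 0 transversions

Transitions (purine↔purine or pyrimidine↔pyrimidine): 2 U→C, 9 G→A, 17 A→G, 20 G→A, 24 G→A, 26 A→G, 28 A→G.
Transversions (purine↔pyrimidine): none.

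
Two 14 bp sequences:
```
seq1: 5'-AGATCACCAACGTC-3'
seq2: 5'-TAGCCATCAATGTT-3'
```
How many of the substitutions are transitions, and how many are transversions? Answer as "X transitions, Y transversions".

Mismatches (1-based):
base 1: A→T (purine→pyrimidine, transversion)
base 2: G→A (purine→purine, transition)
base 3: A→G (purine→purine, transition)
base 4: T→C (pyrimidine→pyrimidine, transition)
base 7: C→T (pyrimidine→pyrimidine, transition)
base 11: C→T (pyrimidine→pyrimidine, transition)
base 14: C→T (pyrimidine→pyrimidine, transition)

6 transitions, 1 transversion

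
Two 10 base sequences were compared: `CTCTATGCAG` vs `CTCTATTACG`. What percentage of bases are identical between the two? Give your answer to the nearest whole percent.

70%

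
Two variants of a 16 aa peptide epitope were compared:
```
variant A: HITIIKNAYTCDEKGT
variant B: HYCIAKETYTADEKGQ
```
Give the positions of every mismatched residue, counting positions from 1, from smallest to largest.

2, 3, 5, 7, 8, 11, 16

Scanning 1-based: 2: I/Y; 3: T/C; 5: I/A; 7: N/E; 8: A/T; 11: C/A; 16: T/Q.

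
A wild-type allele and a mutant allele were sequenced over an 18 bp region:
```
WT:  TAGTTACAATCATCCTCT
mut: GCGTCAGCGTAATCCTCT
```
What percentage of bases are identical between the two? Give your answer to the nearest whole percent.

61%

Mismatches at positions 1, 2, 5, 7, 8, 9, 11 (1-based): 7 of 18.
Identical positions: 11/18 = 61.11% → 61%.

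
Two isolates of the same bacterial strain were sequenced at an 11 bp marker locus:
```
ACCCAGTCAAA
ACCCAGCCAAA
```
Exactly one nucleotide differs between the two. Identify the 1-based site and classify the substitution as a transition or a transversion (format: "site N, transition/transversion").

site 7, transition

The sequences differ only at site 7: T→C (pyrimidine→pyrimidine), a transition.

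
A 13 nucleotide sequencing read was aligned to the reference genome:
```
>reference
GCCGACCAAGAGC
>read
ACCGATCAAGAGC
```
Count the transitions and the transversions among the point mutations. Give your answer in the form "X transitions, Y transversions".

2 transitions, 0 transversions

Transitions (purine↔purine or pyrimidine↔pyrimidine): 1 G→A, 6 C→T.
Transversions (purine↔pyrimidine): none.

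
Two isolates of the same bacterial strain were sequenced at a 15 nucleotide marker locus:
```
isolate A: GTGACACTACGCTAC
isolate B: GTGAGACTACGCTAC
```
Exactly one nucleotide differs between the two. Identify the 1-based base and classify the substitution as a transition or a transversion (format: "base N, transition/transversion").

Base 5 changes C→G. C is a pyrimidine and G is a purine, so this is a transversion.

base 5, transversion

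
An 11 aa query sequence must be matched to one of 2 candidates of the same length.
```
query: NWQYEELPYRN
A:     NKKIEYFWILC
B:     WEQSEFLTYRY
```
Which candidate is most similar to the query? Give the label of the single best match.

A differs at 9 residues; B differs at 6 residues. The closest is B.

B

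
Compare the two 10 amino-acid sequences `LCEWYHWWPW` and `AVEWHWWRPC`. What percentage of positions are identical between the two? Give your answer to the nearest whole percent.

Mismatches at positions 1, 2, 5, 6, 8, 10 (1-based): 6 of 10.
Identical positions: 4/10 = 40% → 40%.

40%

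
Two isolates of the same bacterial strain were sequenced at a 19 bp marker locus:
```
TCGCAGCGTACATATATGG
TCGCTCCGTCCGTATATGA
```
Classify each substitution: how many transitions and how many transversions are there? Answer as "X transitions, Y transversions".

2 transitions, 3 transversions

Transitions (purine↔purine or pyrimidine↔pyrimidine): 12 A→G, 19 G→A.
Transversions (purine↔pyrimidine): 5 A→T, 6 G→C, 10 A→C.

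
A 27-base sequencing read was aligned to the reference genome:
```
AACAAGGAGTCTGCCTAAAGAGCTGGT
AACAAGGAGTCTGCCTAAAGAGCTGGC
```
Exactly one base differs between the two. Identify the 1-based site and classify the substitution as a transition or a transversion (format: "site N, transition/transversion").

site 27, transition

Site 27 changes T→C. T is a pyrimidine and C is a pyrimidine, so this is a transition.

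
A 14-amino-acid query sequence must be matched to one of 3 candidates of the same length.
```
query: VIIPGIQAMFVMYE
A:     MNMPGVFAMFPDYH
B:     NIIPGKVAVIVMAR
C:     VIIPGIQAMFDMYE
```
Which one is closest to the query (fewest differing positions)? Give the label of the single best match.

Hamming distances to query — A: 8; B: 7; C: 1.
Smallest is C with 1 mismatch.

C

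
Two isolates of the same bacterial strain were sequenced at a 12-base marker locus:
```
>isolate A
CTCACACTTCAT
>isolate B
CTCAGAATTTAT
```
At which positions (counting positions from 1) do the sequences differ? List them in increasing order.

5, 7, 10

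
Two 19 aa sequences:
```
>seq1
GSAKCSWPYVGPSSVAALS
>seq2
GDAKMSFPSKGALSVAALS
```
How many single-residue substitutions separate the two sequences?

7

Comparing position by position, 7 positions differ: 2 (S/D), 5 (C/M), 7 (W/F), 9 (Y/S), 10 (V/K), 12 (P/A), 13 (S/L).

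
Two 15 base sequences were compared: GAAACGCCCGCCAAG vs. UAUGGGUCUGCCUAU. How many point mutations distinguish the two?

Comparing position by position, 8 positions differ: 1 (G/U), 3 (A/U), 4 (A/G), 5 (C/G), 7 (C/U), 9 (C/U), 13 (A/U), 15 (G/U).

8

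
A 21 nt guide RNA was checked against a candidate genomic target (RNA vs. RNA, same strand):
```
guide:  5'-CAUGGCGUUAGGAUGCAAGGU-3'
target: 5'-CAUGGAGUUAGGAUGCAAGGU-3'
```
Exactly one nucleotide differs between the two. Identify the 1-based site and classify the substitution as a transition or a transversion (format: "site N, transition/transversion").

site 6, transversion

Site 6 changes C→A. C is a pyrimidine and A is a purine, so this is a transversion.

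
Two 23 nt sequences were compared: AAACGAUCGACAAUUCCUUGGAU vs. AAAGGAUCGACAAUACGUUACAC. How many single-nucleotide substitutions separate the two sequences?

Comparing position by position, 6 bases differ: 4 (C/G), 15 (U/A), 17 (C/G), 20 (G/A), 21 (G/C), 23 (U/C).

6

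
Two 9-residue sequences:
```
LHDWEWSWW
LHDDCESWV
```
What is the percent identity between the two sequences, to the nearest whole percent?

Mismatches at positions 4, 5, 6, 9 (1-based): 4 of 9.
Identical positions: 5/9 = 55.56% → 56%.

56%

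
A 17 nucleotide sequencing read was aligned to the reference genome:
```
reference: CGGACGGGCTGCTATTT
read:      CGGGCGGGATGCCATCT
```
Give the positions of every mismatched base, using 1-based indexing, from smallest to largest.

Scanning 1-based: 4: A/G; 9: C/A; 13: T/C; 16: T/C.

4, 9, 13, 16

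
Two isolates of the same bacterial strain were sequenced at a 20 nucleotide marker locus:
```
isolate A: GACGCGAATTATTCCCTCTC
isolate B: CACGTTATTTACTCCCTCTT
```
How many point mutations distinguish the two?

6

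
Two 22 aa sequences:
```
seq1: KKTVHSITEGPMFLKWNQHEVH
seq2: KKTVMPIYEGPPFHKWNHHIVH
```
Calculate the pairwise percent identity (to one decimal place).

Mismatches at positions 5, 6, 8, 12, 14, 18, 20 (1-based): 7 of 22.
Identical positions: 15/22 = 68.18% → 68.2%.

68.2%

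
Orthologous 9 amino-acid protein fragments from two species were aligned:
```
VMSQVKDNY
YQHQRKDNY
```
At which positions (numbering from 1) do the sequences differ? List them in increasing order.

Scanning 1-based: 1: V/Y; 2: M/Q; 3: S/H; 5: V/R.

1, 2, 3, 5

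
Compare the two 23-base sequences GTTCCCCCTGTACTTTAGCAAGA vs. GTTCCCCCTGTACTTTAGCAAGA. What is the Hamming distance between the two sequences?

0

No positions differ; the sequences are identical.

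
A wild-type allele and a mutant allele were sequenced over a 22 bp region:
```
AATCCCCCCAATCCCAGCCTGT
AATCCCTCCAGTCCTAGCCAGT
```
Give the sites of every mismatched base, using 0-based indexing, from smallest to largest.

Differences at site 6 (C→T), site 10 (A→G), site 14 (C→T), site 19 (T→A).

6, 10, 14, 19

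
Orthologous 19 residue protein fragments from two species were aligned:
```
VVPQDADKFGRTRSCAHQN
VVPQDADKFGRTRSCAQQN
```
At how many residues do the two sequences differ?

Mismatches (1-based): residue 17: H→Q.

1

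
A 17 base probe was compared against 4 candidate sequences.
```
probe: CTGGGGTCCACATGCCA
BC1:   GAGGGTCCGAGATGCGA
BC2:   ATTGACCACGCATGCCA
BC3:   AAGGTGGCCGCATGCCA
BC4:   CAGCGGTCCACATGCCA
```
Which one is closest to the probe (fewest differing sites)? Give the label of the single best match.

Hamming distances to probe — BC1: 7; BC2: 7; BC3: 5; BC4: 2.
Smallest is BC4 with 2 mismatches.

BC4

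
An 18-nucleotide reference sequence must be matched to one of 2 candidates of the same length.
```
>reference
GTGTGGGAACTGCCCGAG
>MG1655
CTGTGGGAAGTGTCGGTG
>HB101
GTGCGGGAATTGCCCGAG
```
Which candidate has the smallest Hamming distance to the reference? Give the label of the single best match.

Hamming distances to reference — MG1655: 5; HB101: 2.
Smallest is HB101 with 2 mismatches.

HB101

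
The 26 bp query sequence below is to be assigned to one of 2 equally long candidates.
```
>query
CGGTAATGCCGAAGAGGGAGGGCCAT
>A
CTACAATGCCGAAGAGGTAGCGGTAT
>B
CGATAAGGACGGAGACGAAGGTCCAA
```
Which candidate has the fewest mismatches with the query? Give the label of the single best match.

Hamming distances to query — A: 7; B: 8.
Smallest is A with 7 mismatches.

A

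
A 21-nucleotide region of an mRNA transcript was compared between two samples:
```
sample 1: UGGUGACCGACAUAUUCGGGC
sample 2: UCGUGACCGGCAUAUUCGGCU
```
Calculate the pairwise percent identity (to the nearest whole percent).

4 positions differ (2, 10, 20, 21), so 17 of 21 match: 17/21 = 80.95%.

81%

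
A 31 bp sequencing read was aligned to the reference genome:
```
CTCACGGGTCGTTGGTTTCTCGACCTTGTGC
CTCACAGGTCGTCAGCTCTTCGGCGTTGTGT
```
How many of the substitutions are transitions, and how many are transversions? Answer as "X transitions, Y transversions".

Mismatches (1-based):
position 6: G→A (purine→purine, transition)
position 13: T→C (pyrimidine→pyrimidine, transition)
position 14: G→A (purine→purine, transition)
position 16: T→C (pyrimidine→pyrimidine, transition)
position 18: T→C (pyrimidine→pyrimidine, transition)
position 19: C→T (pyrimidine→pyrimidine, transition)
position 23: A→G (purine→purine, transition)
position 25: C→G (pyrimidine→purine, transversion)
position 31: C→T (pyrimidine→pyrimidine, transition)

8 transitions, 1 transversion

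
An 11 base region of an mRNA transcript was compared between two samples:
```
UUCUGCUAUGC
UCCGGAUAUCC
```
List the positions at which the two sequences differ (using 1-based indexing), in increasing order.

Differences at position 2 (U→C), position 4 (U→G), position 6 (C→A), position 10 (G→C).

2, 4, 6, 10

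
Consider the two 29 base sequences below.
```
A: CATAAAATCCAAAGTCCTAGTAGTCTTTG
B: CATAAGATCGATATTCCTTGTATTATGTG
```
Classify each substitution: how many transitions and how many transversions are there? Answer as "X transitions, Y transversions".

1 transition, 7 transversions

Transitions (purine↔purine or pyrimidine↔pyrimidine): 6 A→G.
Transversions (purine↔pyrimidine): 10 C→G, 12 A→T, 14 G→T, 19 A→T, 23 G→T, 25 C→A, 27 T→G.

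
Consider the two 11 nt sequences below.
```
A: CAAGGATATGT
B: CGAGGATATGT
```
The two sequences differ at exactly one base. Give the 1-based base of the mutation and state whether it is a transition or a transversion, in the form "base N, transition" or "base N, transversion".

Base 2 changes A→G. A is a purine and G is a purine, so this is a transition.

base 2, transition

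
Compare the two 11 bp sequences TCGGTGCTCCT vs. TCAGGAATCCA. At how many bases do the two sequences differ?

Comparing position by position, 5 bases differ: 3 (G/A), 5 (T/G), 6 (G/A), 7 (C/A), 11 (T/A).

5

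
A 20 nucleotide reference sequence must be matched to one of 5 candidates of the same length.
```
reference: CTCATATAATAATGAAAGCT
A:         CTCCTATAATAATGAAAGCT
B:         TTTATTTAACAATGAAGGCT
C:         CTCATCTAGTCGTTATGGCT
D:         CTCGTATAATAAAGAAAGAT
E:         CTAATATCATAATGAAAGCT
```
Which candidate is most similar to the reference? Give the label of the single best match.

Hamming distances to reference — A: 1; B: 5; C: 7; D: 3; E: 2.
Smallest is A with 1 mismatch.

A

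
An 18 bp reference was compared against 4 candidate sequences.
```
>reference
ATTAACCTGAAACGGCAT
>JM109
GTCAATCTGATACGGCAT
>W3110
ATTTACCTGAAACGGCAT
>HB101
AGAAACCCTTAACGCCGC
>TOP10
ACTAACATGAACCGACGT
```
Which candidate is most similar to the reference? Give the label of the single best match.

W3110

Hamming distances to reference — JM109: 4; W3110: 1; HB101: 8; TOP10: 5.
Smallest is W3110 with 1 mismatch.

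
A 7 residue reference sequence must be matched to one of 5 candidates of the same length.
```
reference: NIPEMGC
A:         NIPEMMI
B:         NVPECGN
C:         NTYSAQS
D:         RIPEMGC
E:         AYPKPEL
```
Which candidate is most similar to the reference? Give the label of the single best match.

D

A differs at 2 residues; B differs at 3 residues; C differs at 6 residues; D differs at 1 residue; E differs at 6 residues. The closest is D.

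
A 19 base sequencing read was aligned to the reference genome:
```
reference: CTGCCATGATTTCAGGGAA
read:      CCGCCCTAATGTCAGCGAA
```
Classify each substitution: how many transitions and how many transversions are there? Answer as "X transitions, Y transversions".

2 transitions, 3 transversions

Mismatches (1-based):
base 2: T→C (pyrimidine→pyrimidine, transition)
base 6: A→C (purine→pyrimidine, transversion)
base 8: G→A (purine→purine, transition)
base 11: T→G (pyrimidine→purine, transversion)
base 16: G→C (purine→pyrimidine, transversion)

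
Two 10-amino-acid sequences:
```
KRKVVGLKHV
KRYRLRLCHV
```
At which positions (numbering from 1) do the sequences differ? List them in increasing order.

3, 4, 5, 6, 8

Differences at position 3 (K→Y), position 4 (V→R), position 5 (V→L), position 6 (G→R), position 8 (K→C).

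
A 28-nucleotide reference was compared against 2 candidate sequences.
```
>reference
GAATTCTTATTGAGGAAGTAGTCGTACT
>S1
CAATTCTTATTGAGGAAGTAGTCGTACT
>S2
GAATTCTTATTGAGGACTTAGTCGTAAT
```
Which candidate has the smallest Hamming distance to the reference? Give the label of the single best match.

S1 differs at 1 site; S2 differs at 3 sites. The closest is S1.

S1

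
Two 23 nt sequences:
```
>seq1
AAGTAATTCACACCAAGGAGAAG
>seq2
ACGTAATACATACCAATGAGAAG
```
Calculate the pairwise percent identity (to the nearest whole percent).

83%

4 positions differ (2, 8, 11, 17), so 19 of 23 match: 19/23 = 82.61%.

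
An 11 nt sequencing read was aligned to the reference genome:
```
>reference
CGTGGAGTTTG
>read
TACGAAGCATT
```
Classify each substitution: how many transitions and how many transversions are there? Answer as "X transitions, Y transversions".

Transitions (purine↔purine or pyrimidine↔pyrimidine): 1 C→T, 2 G→A, 3 T→C, 5 G→A, 8 T→C.
Transversions (purine↔pyrimidine): 9 T→A, 11 G→T.

5 transitions, 2 transversions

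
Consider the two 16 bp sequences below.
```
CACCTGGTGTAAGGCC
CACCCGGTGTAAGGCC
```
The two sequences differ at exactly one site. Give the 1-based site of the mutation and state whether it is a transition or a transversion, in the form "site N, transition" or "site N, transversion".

The sequences differ only at site 5: T→C (pyrimidine→pyrimidine), a transition.

site 5, transition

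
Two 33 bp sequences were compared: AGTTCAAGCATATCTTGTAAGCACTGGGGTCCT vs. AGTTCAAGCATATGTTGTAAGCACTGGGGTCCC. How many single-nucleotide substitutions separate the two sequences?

2

Mismatches (1-based): site 14: C→G; site 33: T→C.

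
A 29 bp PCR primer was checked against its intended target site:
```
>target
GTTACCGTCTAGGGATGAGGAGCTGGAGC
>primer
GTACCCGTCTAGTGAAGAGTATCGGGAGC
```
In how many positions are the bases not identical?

The sequences differ at positions 3, 4, 13, 16, 20, 22, 24 (1-based) — 7 in total.

7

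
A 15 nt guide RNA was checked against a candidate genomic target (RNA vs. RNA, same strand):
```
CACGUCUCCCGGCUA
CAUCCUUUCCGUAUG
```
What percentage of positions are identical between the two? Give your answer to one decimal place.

Mismatches at positions 3, 4, 5, 6, 8, 12, 13, 15 (1-based): 8 of 15.
Identical positions: 7/15 = 46.67% → 46.7%.

46.7%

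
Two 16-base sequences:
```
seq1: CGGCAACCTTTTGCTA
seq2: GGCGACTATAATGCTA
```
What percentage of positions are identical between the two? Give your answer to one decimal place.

50.0%

Mismatches at positions 1, 3, 4, 6, 7, 8, 10, 11 (1-based): 8 of 16.
Identical positions: 8/16 = 50% → 50.0%.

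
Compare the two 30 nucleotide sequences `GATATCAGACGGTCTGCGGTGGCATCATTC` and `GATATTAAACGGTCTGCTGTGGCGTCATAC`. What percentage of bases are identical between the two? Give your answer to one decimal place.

Mismatches at positions 6, 8, 18, 24, 29 (1-based): 5 of 30.
Identical positions: 25/30 = 83.33% → 83.3%.

83.3%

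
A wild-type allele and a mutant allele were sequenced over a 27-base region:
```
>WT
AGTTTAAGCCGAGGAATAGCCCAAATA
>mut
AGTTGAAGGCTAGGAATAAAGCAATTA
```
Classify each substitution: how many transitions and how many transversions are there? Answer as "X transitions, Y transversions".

1 transition, 6 transversions

Mismatches (1-based):
position 5: T→G (pyrimidine→purine, transversion)
position 9: C→G (pyrimidine→purine, transversion)
position 11: G→T (purine→pyrimidine, transversion)
position 19: G→A (purine→purine, transition)
position 20: C→A (pyrimidine→purine, transversion)
position 21: C→G (pyrimidine→purine, transversion)
position 25: A→T (purine→pyrimidine, transversion)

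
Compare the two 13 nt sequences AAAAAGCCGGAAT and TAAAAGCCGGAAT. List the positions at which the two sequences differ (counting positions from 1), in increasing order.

1

Differences at position 1 (A→T).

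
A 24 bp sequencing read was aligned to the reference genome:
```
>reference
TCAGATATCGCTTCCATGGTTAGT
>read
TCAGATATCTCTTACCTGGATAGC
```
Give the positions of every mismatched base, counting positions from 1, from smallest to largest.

Differences at position 10 (G→T), position 14 (C→A), position 16 (A→C), position 20 (T→A), position 24 (T→C).

10, 14, 16, 20, 24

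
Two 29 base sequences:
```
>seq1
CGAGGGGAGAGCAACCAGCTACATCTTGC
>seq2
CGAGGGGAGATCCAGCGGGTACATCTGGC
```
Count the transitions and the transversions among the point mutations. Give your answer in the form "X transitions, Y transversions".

1 transition, 5 transversions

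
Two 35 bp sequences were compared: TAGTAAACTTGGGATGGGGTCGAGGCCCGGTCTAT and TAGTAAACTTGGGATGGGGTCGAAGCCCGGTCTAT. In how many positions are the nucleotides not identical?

Comparing position by position, 1 position differs: 24 (G/A).

1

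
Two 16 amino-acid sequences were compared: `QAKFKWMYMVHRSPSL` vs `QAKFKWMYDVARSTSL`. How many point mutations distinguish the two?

3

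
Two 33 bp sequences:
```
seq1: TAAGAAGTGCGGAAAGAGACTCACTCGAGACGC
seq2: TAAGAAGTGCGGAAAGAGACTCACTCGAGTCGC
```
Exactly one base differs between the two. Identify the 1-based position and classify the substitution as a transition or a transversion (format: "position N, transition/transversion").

position 30, transversion

Position 30 changes A→T. A is a purine and T is a pyrimidine, so this is a transversion.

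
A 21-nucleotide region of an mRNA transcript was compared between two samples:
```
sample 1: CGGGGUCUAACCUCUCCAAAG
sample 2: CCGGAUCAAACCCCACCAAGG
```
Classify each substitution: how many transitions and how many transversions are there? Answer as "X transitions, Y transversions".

3 transitions, 3 transversions

Transitions (purine↔purine or pyrimidine↔pyrimidine): 5 G→A, 13 U→C, 20 A→G.
Transversions (purine↔pyrimidine): 2 G→C, 8 U→A, 15 U→A.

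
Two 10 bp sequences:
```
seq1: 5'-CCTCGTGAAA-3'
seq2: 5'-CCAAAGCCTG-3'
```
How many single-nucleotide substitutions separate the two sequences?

8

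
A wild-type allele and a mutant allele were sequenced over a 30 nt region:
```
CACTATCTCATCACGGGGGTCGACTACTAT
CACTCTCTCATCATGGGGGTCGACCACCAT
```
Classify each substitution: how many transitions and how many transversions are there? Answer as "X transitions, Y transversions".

3 transitions, 1 transversion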